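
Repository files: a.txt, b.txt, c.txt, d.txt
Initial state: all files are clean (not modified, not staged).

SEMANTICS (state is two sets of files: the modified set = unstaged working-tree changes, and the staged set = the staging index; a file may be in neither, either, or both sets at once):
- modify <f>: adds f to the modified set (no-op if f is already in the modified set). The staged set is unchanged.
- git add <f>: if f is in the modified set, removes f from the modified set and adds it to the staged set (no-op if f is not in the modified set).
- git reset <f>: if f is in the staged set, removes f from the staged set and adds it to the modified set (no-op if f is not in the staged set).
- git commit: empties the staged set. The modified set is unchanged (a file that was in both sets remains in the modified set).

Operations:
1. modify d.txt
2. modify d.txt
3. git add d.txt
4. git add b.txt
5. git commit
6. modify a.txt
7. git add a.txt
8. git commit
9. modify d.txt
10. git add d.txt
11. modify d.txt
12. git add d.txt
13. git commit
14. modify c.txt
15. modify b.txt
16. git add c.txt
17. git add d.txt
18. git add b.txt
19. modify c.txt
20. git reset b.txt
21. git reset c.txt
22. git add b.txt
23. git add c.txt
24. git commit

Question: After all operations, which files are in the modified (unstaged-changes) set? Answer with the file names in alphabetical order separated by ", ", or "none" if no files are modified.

Answer: none

Derivation:
After op 1 (modify d.txt): modified={d.txt} staged={none}
After op 2 (modify d.txt): modified={d.txt} staged={none}
After op 3 (git add d.txt): modified={none} staged={d.txt}
After op 4 (git add b.txt): modified={none} staged={d.txt}
After op 5 (git commit): modified={none} staged={none}
After op 6 (modify a.txt): modified={a.txt} staged={none}
After op 7 (git add a.txt): modified={none} staged={a.txt}
After op 8 (git commit): modified={none} staged={none}
After op 9 (modify d.txt): modified={d.txt} staged={none}
After op 10 (git add d.txt): modified={none} staged={d.txt}
After op 11 (modify d.txt): modified={d.txt} staged={d.txt}
After op 12 (git add d.txt): modified={none} staged={d.txt}
After op 13 (git commit): modified={none} staged={none}
After op 14 (modify c.txt): modified={c.txt} staged={none}
After op 15 (modify b.txt): modified={b.txt, c.txt} staged={none}
After op 16 (git add c.txt): modified={b.txt} staged={c.txt}
After op 17 (git add d.txt): modified={b.txt} staged={c.txt}
After op 18 (git add b.txt): modified={none} staged={b.txt, c.txt}
After op 19 (modify c.txt): modified={c.txt} staged={b.txt, c.txt}
After op 20 (git reset b.txt): modified={b.txt, c.txt} staged={c.txt}
After op 21 (git reset c.txt): modified={b.txt, c.txt} staged={none}
After op 22 (git add b.txt): modified={c.txt} staged={b.txt}
After op 23 (git add c.txt): modified={none} staged={b.txt, c.txt}
After op 24 (git commit): modified={none} staged={none}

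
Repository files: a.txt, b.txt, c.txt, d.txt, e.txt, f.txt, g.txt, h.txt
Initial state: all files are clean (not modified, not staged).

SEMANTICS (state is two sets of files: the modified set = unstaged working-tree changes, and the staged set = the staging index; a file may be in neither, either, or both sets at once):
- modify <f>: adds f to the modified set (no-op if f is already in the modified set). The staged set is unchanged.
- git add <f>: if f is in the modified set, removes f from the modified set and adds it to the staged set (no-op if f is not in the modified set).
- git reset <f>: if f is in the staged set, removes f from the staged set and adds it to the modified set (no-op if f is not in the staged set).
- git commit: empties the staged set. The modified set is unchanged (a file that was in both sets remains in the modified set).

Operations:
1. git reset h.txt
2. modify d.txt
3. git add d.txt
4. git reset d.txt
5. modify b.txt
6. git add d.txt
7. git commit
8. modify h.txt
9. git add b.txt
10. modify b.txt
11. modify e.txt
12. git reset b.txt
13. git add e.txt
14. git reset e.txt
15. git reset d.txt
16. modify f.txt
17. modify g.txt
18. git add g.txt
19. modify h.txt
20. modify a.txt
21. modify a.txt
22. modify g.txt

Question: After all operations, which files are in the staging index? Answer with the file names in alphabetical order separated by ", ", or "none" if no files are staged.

Answer: g.txt

Derivation:
After op 1 (git reset h.txt): modified={none} staged={none}
After op 2 (modify d.txt): modified={d.txt} staged={none}
After op 3 (git add d.txt): modified={none} staged={d.txt}
After op 4 (git reset d.txt): modified={d.txt} staged={none}
After op 5 (modify b.txt): modified={b.txt, d.txt} staged={none}
After op 6 (git add d.txt): modified={b.txt} staged={d.txt}
After op 7 (git commit): modified={b.txt} staged={none}
After op 8 (modify h.txt): modified={b.txt, h.txt} staged={none}
After op 9 (git add b.txt): modified={h.txt} staged={b.txt}
After op 10 (modify b.txt): modified={b.txt, h.txt} staged={b.txt}
After op 11 (modify e.txt): modified={b.txt, e.txt, h.txt} staged={b.txt}
After op 12 (git reset b.txt): modified={b.txt, e.txt, h.txt} staged={none}
After op 13 (git add e.txt): modified={b.txt, h.txt} staged={e.txt}
After op 14 (git reset e.txt): modified={b.txt, e.txt, h.txt} staged={none}
After op 15 (git reset d.txt): modified={b.txt, e.txt, h.txt} staged={none}
After op 16 (modify f.txt): modified={b.txt, e.txt, f.txt, h.txt} staged={none}
After op 17 (modify g.txt): modified={b.txt, e.txt, f.txt, g.txt, h.txt} staged={none}
After op 18 (git add g.txt): modified={b.txt, e.txt, f.txt, h.txt} staged={g.txt}
After op 19 (modify h.txt): modified={b.txt, e.txt, f.txt, h.txt} staged={g.txt}
After op 20 (modify a.txt): modified={a.txt, b.txt, e.txt, f.txt, h.txt} staged={g.txt}
After op 21 (modify a.txt): modified={a.txt, b.txt, e.txt, f.txt, h.txt} staged={g.txt}
After op 22 (modify g.txt): modified={a.txt, b.txt, e.txt, f.txt, g.txt, h.txt} staged={g.txt}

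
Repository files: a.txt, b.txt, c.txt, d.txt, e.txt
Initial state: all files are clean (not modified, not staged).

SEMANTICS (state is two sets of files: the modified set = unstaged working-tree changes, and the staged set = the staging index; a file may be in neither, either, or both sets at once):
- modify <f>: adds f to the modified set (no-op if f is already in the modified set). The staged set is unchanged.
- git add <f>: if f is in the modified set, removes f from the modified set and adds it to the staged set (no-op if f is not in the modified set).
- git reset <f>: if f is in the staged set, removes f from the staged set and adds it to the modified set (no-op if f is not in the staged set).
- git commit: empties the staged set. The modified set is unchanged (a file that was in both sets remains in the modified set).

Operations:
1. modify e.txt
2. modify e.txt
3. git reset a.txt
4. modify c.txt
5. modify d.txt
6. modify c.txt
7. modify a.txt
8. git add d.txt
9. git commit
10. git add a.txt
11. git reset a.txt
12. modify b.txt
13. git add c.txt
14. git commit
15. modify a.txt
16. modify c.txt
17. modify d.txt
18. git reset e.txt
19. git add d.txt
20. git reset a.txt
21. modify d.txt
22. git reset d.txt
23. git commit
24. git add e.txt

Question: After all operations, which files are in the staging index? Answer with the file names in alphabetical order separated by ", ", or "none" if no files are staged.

Answer: e.txt

Derivation:
After op 1 (modify e.txt): modified={e.txt} staged={none}
After op 2 (modify e.txt): modified={e.txt} staged={none}
After op 3 (git reset a.txt): modified={e.txt} staged={none}
After op 4 (modify c.txt): modified={c.txt, e.txt} staged={none}
After op 5 (modify d.txt): modified={c.txt, d.txt, e.txt} staged={none}
After op 6 (modify c.txt): modified={c.txt, d.txt, e.txt} staged={none}
After op 7 (modify a.txt): modified={a.txt, c.txt, d.txt, e.txt} staged={none}
After op 8 (git add d.txt): modified={a.txt, c.txt, e.txt} staged={d.txt}
After op 9 (git commit): modified={a.txt, c.txt, e.txt} staged={none}
After op 10 (git add a.txt): modified={c.txt, e.txt} staged={a.txt}
After op 11 (git reset a.txt): modified={a.txt, c.txt, e.txt} staged={none}
After op 12 (modify b.txt): modified={a.txt, b.txt, c.txt, e.txt} staged={none}
After op 13 (git add c.txt): modified={a.txt, b.txt, e.txt} staged={c.txt}
After op 14 (git commit): modified={a.txt, b.txt, e.txt} staged={none}
After op 15 (modify a.txt): modified={a.txt, b.txt, e.txt} staged={none}
After op 16 (modify c.txt): modified={a.txt, b.txt, c.txt, e.txt} staged={none}
After op 17 (modify d.txt): modified={a.txt, b.txt, c.txt, d.txt, e.txt} staged={none}
After op 18 (git reset e.txt): modified={a.txt, b.txt, c.txt, d.txt, e.txt} staged={none}
After op 19 (git add d.txt): modified={a.txt, b.txt, c.txt, e.txt} staged={d.txt}
After op 20 (git reset a.txt): modified={a.txt, b.txt, c.txt, e.txt} staged={d.txt}
After op 21 (modify d.txt): modified={a.txt, b.txt, c.txt, d.txt, e.txt} staged={d.txt}
After op 22 (git reset d.txt): modified={a.txt, b.txt, c.txt, d.txt, e.txt} staged={none}
After op 23 (git commit): modified={a.txt, b.txt, c.txt, d.txt, e.txt} staged={none}
After op 24 (git add e.txt): modified={a.txt, b.txt, c.txt, d.txt} staged={e.txt}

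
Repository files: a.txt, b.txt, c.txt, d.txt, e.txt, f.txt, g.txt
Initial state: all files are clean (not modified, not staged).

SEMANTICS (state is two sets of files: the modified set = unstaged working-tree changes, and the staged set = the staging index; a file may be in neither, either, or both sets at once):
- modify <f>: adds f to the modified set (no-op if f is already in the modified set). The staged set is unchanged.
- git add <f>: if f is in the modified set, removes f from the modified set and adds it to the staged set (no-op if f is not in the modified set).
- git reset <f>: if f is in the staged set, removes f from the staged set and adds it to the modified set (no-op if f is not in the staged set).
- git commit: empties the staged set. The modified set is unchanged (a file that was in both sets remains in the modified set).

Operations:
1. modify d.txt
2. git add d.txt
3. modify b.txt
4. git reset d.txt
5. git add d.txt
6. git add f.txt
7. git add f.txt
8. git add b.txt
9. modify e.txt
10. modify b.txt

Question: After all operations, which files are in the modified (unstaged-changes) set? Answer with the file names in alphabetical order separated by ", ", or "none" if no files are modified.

After op 1 (modify d.txt): modified={d.txt} staged={none}
After op 2 (git add d.txt): modified={none} staged={d.txt}
After op 3 (modify b.txt): modified={b.txt} staged={d.txt}
After op 4 (git reset d.txt): modified={b.txt, d.txt} staged={none}
After op 5 (git add d.txt): modified={b.txt} staged={d.txt}
After op 6 (git add f.txt): modified={b.txt} staged={d.txt}
After op 7 (git add f.txt): modified={b.txt} staged={d.txt}
After op 8 (git add b.txt): modified={none} staged={b.txt, d.txt}
After op 9 (modify e.txt): modified={e.txt} staged={b.txt, d.txt}
After op 10 (modify b.txt): modified={b.txt, e.txt} staged={b.txt, d.txt}

Answer: b.txt, e.txt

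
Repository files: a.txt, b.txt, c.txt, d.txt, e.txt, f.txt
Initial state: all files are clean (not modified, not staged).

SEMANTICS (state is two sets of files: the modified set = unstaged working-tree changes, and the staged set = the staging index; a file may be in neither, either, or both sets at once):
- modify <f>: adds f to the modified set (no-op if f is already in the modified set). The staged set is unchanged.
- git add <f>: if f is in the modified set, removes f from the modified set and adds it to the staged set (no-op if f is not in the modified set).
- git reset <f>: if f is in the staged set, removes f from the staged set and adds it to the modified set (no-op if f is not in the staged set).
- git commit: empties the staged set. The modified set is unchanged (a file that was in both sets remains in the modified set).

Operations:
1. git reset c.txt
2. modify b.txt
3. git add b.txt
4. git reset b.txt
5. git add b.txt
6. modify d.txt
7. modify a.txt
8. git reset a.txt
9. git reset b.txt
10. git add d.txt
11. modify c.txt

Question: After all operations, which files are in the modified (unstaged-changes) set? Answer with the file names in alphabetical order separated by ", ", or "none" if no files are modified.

After op 1 (git reset c.txt): modified={none} staged={none}
After op 2 (modify b.txt): modified={b.txt} staged={none}
After op 3 (git add b.txt): modified={none} staged={b.txt}
After op 4 (git reset b.txt): modified={b.txt} staged={none}
After op 5 (git add b.txt): modified={none} staged={b.txt}
After op 6 (modify d.txt): modified={d.txt} staged={b.txt}
After op 7 (modify a.txt): modified={a.txt, d.txt} staged={b.txt}
After op 8 (git reset a.txt): modified={a.txt, d.txt} staged={b.txt}
After op 9 (git reset b.txt): modified={a.txt, b.txt, d.txt} staged={none}
After op 10 (git add d.txt): modified={a.txt, b.txt} staged={d.txt}
After op 11 (modify c.txt): modified={a.txt, b.txt, c.txt} staged={d.txt}

Answer: a.txt, b.txt, c.txt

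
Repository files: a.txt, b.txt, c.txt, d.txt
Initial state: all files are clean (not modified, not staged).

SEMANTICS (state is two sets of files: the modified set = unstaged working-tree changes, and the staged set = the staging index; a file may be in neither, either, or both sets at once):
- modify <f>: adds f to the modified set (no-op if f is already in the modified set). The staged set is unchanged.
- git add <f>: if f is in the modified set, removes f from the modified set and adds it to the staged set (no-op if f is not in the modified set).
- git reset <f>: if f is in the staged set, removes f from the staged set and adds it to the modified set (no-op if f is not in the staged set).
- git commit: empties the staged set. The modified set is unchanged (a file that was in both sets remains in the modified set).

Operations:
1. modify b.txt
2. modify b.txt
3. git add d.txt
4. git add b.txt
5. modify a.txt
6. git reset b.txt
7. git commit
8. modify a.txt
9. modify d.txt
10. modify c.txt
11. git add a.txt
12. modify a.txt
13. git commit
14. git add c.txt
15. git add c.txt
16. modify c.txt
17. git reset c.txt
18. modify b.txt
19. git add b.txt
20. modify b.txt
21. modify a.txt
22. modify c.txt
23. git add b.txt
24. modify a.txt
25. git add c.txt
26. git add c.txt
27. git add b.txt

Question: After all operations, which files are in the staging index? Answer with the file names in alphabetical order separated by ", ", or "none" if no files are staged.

Answer: b.txt, c.txt

Derivation:
After op 1 (modify b.txt): modified={b.txt} staged={none}
After op 2 (modify b.txt): modified={b.txt} staged={none}
After op 3 (git add d.txt): modified={b.txt} staged={none}
After op 4 (git add b.txt): modified={none} staged={b.txt}
After op 5 (modify a.txt): modified={a.txt} staged={b.txt}
After op 6 (git reset b.txt): modified={a.txt, b.txt} staged={none}
After op 7 (git commit): modified={a.txt, b.txt} staged={none}
After op 8 (modify a.txt): modified={a.txt, b.txt} staged={none}
After op 9 (modify d.txt): modified={a.txt, b.txt, d.txt} staged={none}
After op 10 (modify c.txt): modified={a.txt, b.txt, c.txt, d.txt} staged={none}
After op 11 (git add a.txt): modified={b.txt, c.txt, d.txt} staged={a.txt}
After op 12 (modify a.txt): modified={a.txt, b.txt, c.txt, d.txt} staged={a.txt}
After op 13 (git commit): modified={a.txt, b.txt, c.txt, d.txt} staged={none}
After op 14 (git add c.txt): modified={a.txt, b.txt, d.txt} staged={c.txt}
After op 15 (git add c.txt): modified={a.txt, b.txt, d.txt} staged={c.txt}
After op 16 (modify c.txt): modified={a.txt, b.txt, c.txt, d.txt} staged={c.txt}
After op 17 (git reset c.txt): modified={a.txt, b.txt, c.txt, d.txt} staged={none}
After op 18 (modify b.txt): modified={a.txt, b.txt, c.txt, d.txt} staged={none}
After op 19 (git add b.txt): modified={a.txt, c.txt, d.txt} staged={b.txt}
After op 20 (modify b.txt): modified={a.txt, b.txt, c.txt, d.txt} staged={b.txt}
After op 21 (modify a.txt): modified={a.txt, b.txt, c.txt, d.txt} staged={b.txt}
After op 22 (modify c.txt): modified={a.txt, b.txt, c.txt, d.txt} staged={b.txt}
After op 23 (git add b.txt): modified={a.txt, c.txt, d.txt} staged={b.txt}
After op 24 (modify a.txt): modified={a.txt, c.txt, d.txt} staged={b.txt}
After op 25 (git add c.txt): modified={a.txt, d.txt} staged={b.txt, c.txt}
After op 26 (git add c.txt): modified={a.txt, d.txt} staged={b.txt, c.txt}
After op 27 (git add b.txt): modified={a.txt, d.txt} staged={b.txt, c.txt}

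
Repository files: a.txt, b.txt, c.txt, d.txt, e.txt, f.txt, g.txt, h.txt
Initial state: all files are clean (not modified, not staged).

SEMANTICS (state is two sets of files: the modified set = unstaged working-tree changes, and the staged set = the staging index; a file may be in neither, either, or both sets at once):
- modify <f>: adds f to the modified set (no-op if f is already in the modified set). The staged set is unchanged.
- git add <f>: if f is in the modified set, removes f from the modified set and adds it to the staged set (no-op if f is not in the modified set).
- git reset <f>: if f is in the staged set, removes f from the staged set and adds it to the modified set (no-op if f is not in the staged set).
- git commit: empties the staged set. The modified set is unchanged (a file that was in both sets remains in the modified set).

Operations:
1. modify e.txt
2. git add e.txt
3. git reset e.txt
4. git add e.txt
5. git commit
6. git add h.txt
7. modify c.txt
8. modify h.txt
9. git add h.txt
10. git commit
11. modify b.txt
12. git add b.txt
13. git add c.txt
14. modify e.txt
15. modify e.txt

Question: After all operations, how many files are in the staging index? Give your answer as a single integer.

Answer: 2

Derivation:
After op 1 (modify e.txt): modified={e.txt} staged={none}
After op 2 (git add e.txt): modified={none} staged={e.txt}
After op 3 (git reset e.txt): modified={e.txt} staged={none}
After op 4 (git add e.txt): modified={none} staged={e.txt}
After op 5 (git commit): modified={none} staged={none}
After op 6 (git add h.txt): modified={none} staged={none}
After op 7 (modify c.txt): modified={c.txt} staged={none}
After op 8 (modify h.txt): modified={c.txt, h.txt} staged={none}
After op 9 (git add h.txt): modified={c.txt} staged={h.txt}
After op 10 (git commit): modified={c.txt} staged={none}
After op 11 (modify b.txt): modified={b.txt, c.txt} staged={none}
After op 12 (git add b.txt): modified={c.txt} staged={b.txt}
After op 13 (git add c.txt): modified={none} staged={b.txt, c.txt}
After op 14 (modify e.txt): modified={e.txt} staged={b.txt, c.txt}
After op 15 (modify e.txt): modified={e.txt} staged={b.txt, c.txt}
Final staged set: {b.txt, c.txt} -> count=2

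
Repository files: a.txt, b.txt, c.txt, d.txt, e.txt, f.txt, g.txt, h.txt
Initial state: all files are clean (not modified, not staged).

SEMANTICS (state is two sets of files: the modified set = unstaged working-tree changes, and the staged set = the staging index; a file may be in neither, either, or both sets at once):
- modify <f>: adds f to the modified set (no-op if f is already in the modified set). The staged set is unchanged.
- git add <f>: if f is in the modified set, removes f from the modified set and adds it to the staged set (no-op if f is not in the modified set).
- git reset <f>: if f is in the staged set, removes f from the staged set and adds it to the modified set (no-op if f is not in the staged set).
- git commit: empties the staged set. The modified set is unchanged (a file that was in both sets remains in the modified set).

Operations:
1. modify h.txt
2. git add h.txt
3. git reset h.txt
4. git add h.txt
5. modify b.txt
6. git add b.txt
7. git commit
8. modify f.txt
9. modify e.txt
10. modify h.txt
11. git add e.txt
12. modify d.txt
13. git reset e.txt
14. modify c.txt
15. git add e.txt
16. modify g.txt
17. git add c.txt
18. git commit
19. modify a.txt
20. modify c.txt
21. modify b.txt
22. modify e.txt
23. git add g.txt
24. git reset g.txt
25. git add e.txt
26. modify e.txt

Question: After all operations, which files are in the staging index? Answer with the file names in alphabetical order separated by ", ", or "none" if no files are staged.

Answer: e.txt

Derivation:
After op 1 (modify h.txt): modified={h.txt} staged={none}
After op 2 (git add h.txt): modified={none} staged={h.txt}
After op 3 (git reset h.txt): modified={h.txt} staged={none}
After op 4 (git add h.txt): modified={none} staged={h.txt}
After op 5 (modify b.txt): modified={b.txt} staged={h.txt}
After op 6 (git add b.txt): modified={none} staged={b.txt, h.txt}
After op 7 (git commit): modified={none} staged={none}
After op 8 (modify f.txt): modified={f.txt} staged={none}
After op 9 (modify e.txt): modified={e.txt, f.txt} staged={none}
After op 10 (modify h.txt): modified={e.txt, f.txt, h.txt} staged={none}
After op 11 (git add e.txt): modified={f.txt, h.txt} staged={e.txt}
After op 12 (modify d.txt): modified={d.txt, f.txt, h.txt} staged={e.txt}
After op 13 (git reset e.txt): modified={d.txt, e.txt, f.txt, h.txt} staged={none}
After op 14 (modify c.txt): modified={c.txt, d.txt, e.txt, f.txt, h.txt} staged={none}
After op 15 (git add e.txt): modified={c.txt, d.txt, f.txt, h.txt} staged={e.txt}
After op 16 (modify g.txt): modified={c.txt, d.txt, f.txt, g.txt, h.txt} staged={e.txt}
After op 17 (git add c.txt): modified={d.txt, f.txt, g.txt, h.txt} staged={c.txt, e.txt}
After op 18 (git commit): modified={d.txt, f.txt, g.txt, h.txt} staged={none}
After op 19 (modify a.txt): modified={a.txt, d.txt, f.txt, g.txt, h.txt} staged={none}
After op 20 (modify c.txt): modified={a.txt, c.txt, d.txt, f.txt, g.txt, h.txt} staged={none}
After op 21 (modify b.txt): modified={a.txt, b.txt, c.txt, d.txt, f.txt, g.txt, h.txt} staged={none}
After op 22 (modify e.txt): modified={a.txt, b.txt, c.txt, d.txt, e.txt, f.txt, g.txt, h.txt} staged={none}
After op 23 (git add g.txt): modified={a.txt, b.txt, c.txt, d.txt, e.txt, f.txt, h.txt} staged={g.txt}
After op 24 (git reset g.txt): modified={a.txt, b.txt, c.txt, d.txt, e.txt, f.txt, g.txt, h.txt} staged={none}
After op 25 (git add e.txt): modified={a.txt, b.txt, c.txt, d.txt, f.txt, g.txt, h.txt} staged={e.txt}
After op 26 (modify e.txt): modified={a.txt, b.txt, c.txt, d.txt, e.txt, f.txt, g.txt, h.txt} staged={e.txt}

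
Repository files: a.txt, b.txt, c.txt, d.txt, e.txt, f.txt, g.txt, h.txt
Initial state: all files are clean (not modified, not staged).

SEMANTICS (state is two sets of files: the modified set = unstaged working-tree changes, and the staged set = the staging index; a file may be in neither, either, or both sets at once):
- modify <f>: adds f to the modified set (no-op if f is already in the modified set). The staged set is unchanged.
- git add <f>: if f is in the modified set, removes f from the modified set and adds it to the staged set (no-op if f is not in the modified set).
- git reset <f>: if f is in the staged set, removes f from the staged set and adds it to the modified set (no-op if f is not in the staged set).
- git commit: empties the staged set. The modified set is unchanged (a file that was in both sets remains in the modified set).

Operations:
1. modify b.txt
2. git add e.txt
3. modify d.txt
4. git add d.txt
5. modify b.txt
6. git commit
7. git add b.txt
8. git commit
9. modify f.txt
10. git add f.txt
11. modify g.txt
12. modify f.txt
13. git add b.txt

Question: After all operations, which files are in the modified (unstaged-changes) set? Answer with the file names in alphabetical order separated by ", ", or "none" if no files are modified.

After op 1 (modify b.txt): modified={b.txt} staged={none}
After op 2 (git add e.txt): modified={b.txt} staged={none}
After op 3 (modify d.txt): modified={b.txt, d.txt} staged={none}
After op 4 (git add d.txt): modified={b.txt} staged={d.txt}
After op 5 (modify b.txt): modified={b.txt} staged={d.txt}
After op 6 (git commit): modified={b.txt} staged={none}
After op 7 (git add b.txt): modified={none} staged={b.txt}
After op 8 (git commit): modified={none} staged={none}
After op 9 (modify f.txt): modified={f.txt} staged={none}
After op 10 (git add f.txt): modified={none} staged={f.txt}
After op 11 (modify g.txt): modified={g.txt} staged={f.txt}
After op 12 (modify f.txt): modified={f.txt, g.txt} staged={f.txt}
After op 13 (git add b.txt): modified={f.txt, g.txt} staged={f.txt}

Answer: f.txt, g.txt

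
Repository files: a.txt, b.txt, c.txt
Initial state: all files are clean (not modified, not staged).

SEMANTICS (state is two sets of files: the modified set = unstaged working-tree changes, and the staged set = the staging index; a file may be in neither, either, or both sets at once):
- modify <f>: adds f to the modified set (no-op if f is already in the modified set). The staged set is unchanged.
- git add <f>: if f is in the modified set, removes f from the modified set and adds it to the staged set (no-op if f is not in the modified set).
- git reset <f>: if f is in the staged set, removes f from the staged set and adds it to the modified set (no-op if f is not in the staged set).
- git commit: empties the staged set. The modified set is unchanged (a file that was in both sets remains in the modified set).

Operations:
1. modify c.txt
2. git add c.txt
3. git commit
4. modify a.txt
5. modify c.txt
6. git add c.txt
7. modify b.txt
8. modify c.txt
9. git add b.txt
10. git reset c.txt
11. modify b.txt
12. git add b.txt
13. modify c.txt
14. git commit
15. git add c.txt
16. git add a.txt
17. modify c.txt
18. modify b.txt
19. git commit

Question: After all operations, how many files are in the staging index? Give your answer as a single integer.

Answer: 0

Derivation:
After op 1 (modify c.txt): modified={c.txt} staged={none}
After op 2 (git add c.txt): modified={none} staged={c.txt}
After op 3 (git commit): modified={none} staged={none}
After op 4 (modify a.txt): modified={a.txt} staged={none}
After op 5 (modify c.txt): modified={a.txt, c.txt} staged={none}
After op 6 (git add c.txt): modified={a.txt} staged={c.txt}
After op 7 (modify b.txt): modified={a.txt, b.txt} staged={c.txt}
After op 8 (modify c.txt): modified={a.txt, b.txt, c.txt} staged={c.txt}
After op 9 (git add b.txt): modified={a.txt, c.txt} staged={b.txt, c.txt}
After op 10 (git reset c.txt): modified={a.txt, c.txt} staged={b.txt}
After op 11 (modify b.txt): modified={a.txt, b.txt, c.txt} staged={b.txt}
After op 12 (git add b.txt): modified={a.txt, c.txt} staged={b.txt}
After op 13 (modify c.txt): modified={a.txt, c.txt} staged={b.txt}
After op 14 (git commit): modified={a.txt, c.txt} staged={none}
After op 15 (git add c.txt): modified={a.txt} staged={c.txt}
After op 16 (git add a.txt): modified={none} staged={a.txt, c.txt}
After op 17 (modify c.txt): modified={c.txt} staged={a.txt, c.txt}
After op 18 (modify b.txt): modified={b.txt, c.txt} staged={a.txt, c.txt}
After op 19 (git commit): modified={b.txt, c.txt} staged={none}
Final staged set: {none} -> count=0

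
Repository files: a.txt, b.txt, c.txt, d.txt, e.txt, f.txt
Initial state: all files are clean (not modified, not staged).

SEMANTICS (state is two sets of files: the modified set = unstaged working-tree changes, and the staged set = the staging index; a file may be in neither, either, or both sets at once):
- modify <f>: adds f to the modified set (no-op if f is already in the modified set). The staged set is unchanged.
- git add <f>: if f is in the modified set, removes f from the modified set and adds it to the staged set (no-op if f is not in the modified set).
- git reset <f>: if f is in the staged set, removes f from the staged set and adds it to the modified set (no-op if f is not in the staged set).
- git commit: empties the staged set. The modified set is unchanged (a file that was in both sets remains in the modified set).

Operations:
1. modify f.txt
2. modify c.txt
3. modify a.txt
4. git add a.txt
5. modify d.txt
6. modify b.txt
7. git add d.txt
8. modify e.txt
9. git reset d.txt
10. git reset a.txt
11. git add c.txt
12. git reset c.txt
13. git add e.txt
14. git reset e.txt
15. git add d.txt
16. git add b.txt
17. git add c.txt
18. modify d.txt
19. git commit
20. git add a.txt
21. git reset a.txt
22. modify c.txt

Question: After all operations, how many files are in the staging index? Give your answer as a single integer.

Answer: 0

Derivation:
After op 1 (modify f.txt): modified={f.txt} staged={none}
After op 2 (modify c.txt): modified={c.txt, f.txt} staged={none}
After op 3 (modify a.txt): modified={a.txt, c.txt, f.txt} staged={none}
After op 4 (git add a.txt): modified={c.txt, f.txt} staged={a.txt}
After op 5 (modify d.txt): modified={c.txt, d.txt, f.txt} staged={a.txt}
After op 6 (modify b.txt): modified={b.txt, c.txt, d.txt, f.txt} staged={a.txt}
After op 7 (git add d.txt): modified={b.txt, c.txt, f.txt} staged={a.txt, d.txt}
After op 8 (modify e.txt): modified={b.txt, c.txt, e.txt, f.txt} staged={a.txt, d.txt}
After op 9 (git reset d.txt): modified={b.txt, c.txt, d.txt, e.txt, f.txt} staged={a.txt}
After op 10 (git reset a.txt): modified={a.txt, b.txt, c.txt, d.txt, e.txt, f.txt} staged={none}
After op 11 (git add c.txt): modified={a.txt, b.txt, d.txt, e.txt, f.txt} staged={c.txt}
After op 12 (git reset c.txt): modified={a.txt, b.txt, c.txt, d.txt, e.txt, f.txt} staged={none}
After op 13 (git add e.txt): modified={a.txt, b.txt, c.txt, d.txt, f.txt} staged={e.txt}
After op 14 (git reset e.txt): modified={a.txt, b.txt, c.txt, d.txt, e.txt, f.txt} staged={none}
After op 15 (git add d.txt): modified={a.txt, b.txt, c.txt, e.txt, f.txt} staged={d.txt}
After op 16 (git add b.txt): modified={a.txt, c.txt, e.txt, f.txt} staged={b.txt, d.txt}
After op 17 (git add c.txt): modified={a.txt, e.txt, f.txt} staged={b.txt, c.txt, d.txt}
After op 18 (modify d.txt): modified={a.txt, d.txt, e.txt, f.txt} staged={b.txt, c.txt, d.txt}
After op 19 (git commit): modified={a.txt, d.txt, e.txt, f.txt} staged={none}
After op 20 (git add a.txt): modified={d.txt, e.txt, f.txt} staged={a.txt}
After op 21 (git reset a.txt): modified={a.txt, d.txt, e.txt, f.txt} staged={none}
After op 22 (modify c.txt): modified={a.txt, c.txt, d.txt, e.txt, f.txt} staged={none}
Final staged set: {none} -> count=0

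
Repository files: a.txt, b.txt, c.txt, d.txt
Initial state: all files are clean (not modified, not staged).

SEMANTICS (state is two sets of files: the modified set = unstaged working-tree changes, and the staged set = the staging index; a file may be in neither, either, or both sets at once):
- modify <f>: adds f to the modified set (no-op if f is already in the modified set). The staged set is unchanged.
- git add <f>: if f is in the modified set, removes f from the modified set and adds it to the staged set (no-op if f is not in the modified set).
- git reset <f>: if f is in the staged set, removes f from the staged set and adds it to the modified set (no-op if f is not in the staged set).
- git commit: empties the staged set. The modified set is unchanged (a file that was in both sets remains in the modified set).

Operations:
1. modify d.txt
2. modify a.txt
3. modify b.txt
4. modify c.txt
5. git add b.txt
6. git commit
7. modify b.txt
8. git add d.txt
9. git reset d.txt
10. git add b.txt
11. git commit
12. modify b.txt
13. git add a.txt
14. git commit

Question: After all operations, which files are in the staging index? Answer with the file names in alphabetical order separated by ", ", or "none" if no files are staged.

Answer: none

Derivation:
After op 1 (modify d.txt): modified={d.txt} staged={none}
After op 2 (modify a.txt): modified={a.txt, d.txt} staged={none}
After op 3 (modify b.txt): modified={a.txt, b.txt, d.txt} staged={none}
After op 4 (modify c.txt): modified={a.txt, b.txt, c.txt, d.txt} staged={none}
After op 5 (git add b.txt): modified={a.txt, c.txt, d.txt} staged={b.txt}
After op 6 (git commit): modified={a.txt, c.txt, d.txt} staged={none}
After op 7 (modify b.txt): modified={a.txt, b.txt, c.txt, d.txt} staged={none}
After op 8 (git add d.txt): modified={a.txt, b.txt, c.txt} staged={d.txt}
After op 9 (git reset d.txt): modified={a.txt, b.txt, c.txt, d.txt} staged={none}
After op 10 (git add b.txt): modified={a.txt, c.txt, d.txt} staged={b.txt}
After op 11 (git commit): modified={a.txt, c.txt, d.txt} staged={none}
After op 12 (modify b.txt): modified={a.txt, b.txt, c.txt, d.txt} staged={none}
After op 13 (git add a.txt): modified={b.txt, c.txt, d.txt} staged={a.txt}
After op 14 (git commit): modified={b.txt, c.txt, d.txt} staged={none}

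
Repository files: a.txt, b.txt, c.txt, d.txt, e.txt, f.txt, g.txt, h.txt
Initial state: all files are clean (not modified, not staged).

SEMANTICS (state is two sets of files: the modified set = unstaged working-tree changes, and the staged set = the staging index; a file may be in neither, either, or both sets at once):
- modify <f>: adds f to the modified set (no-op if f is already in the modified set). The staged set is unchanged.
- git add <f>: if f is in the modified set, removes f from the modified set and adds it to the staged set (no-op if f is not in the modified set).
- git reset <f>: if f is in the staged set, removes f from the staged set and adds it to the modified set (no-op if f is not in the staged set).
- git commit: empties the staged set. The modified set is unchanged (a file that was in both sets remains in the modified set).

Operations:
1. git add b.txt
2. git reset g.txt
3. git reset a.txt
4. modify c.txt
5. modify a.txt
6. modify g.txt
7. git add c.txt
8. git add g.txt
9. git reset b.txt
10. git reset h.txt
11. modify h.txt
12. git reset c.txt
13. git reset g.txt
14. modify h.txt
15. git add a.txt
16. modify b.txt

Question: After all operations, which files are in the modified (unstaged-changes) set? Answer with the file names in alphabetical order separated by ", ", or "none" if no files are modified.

Answer: b.txt, c.txt, g.txt, h.txt

Derivation:
After op 1 (git add b.txt): modified={none} staged={none}
After op 2 (git reset g.txt): modified={none} staged={none}
After op 3 (git reset a.txt): modified={none} staged={none}
After op 4 (modify c.txt): modified={c.txt} staged={none}
After op 5 (modify a.txt): modified={a.txt, c.txt} staged={none}
After op 6 (modify g.txt): modified={a.txt, c.txt, g.txt} staged={none}
After op 7 (git add c.txt): modified={a.txt, g.txt} staged={c.txt}
After op 8 (git add g.txt): modified={a.txt} staged={c.txt, g.txt}
After op 9 (git reset b.txt): modified={a.txt} staged={c.txt, g.txt}
After op 10 (git reset h.txt): modified={a.txt} staged={c.txt, g.txt}
After op 11 (modify h.txt): modified={a.txt, h.txt} staged={c.txt, g.txt}
After op 12 (git reset c.txt): modified={a.txt, c.txt, h.txt} staged={g.txt}
After op 13 (git reset g.txt): modified={a.txt, c.txt, g.txt, h.txt} staged={none}
After op 14 (modify h.txt): modified={a.txt, c.txt, g.txt, h.txt} staged={none}
After op 15 (git add a.txt): modified={c.txt, g.txt, h.txt} staged={a.txt}
After op 16 (modify b.txt): modified={b.txt, c.txt, g.txt, h.txt} staged={a.txt}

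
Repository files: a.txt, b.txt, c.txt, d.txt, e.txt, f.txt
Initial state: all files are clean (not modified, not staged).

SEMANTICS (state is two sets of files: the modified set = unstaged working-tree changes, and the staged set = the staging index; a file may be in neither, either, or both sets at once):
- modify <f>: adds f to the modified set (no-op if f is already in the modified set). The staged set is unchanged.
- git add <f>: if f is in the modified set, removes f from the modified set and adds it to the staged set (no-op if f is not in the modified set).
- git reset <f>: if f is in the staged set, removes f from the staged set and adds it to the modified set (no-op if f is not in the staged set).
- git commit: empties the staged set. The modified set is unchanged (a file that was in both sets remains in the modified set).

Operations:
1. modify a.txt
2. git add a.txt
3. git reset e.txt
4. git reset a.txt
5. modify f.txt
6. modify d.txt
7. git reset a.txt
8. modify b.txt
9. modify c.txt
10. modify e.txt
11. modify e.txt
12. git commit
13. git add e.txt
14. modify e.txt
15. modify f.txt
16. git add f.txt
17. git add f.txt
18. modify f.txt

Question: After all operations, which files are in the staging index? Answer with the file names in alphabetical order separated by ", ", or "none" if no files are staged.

After op 1 (modify a.txt): modified={a.txt} staged={none}
After op 2 (git add a.txt): modified={none} staged={a.txt}
After op 3 (git reset e.txt): modified={none} staged={a.txt}
After op 4 (git reset a.txt): modified={a.txt} staged={none}
After op 5 (modify f.txt): modified={a.txt, f.txt} staged={none}
After op 6 (modify d.txt): modified={a.txt, d.txt, f.txt} staged={none}
After op 7 (git reset a.txt): modified={a.txt, d.txt, f.txt} staged={none}
After op 8 (modify b.txt): modified={a.txt, b.txt, d.txt, f.txt} staged={none}
After op 9 (modify c.txt): modified={a.txt, b.txt, c.txt, d.txt, f.txt} staged={none}
After op 10 (modify e.txt): modified={a.txt, b.txt, c.txt, d.txt, e.txt, f.txt} staged={none}
After op 11 (modify e.txt): modified={a.txt, b.txt, c.txt, d.txt, e.txt, f.txt} staged={none}
After op 12 (git commit): modified={a.txt, b.txt, c.txt, d.txt, e.txt, f.txt} staged={none}
After op 13 (git add e.txt): modified={a.txt, b.txt, c.txt, d.txt, f.txt} staged={e.txt}
After op 14 (modify e.txt): modified={a.txt, b.txt, c.txt, d.txt, e.txt, f.txt} staged={e.txt}
After op 15 (modify f.txt): modified={a.txt, b.txt, c.txt, d.txt, e.txt, f.txt} staged={e.txt}
After op 16 (git add f.txt): modified={a.txt, b.txt, c.txt, d.txt, e.txt} staged={e.txt, f.txt}
After op 17 (git add f.txt): modified={a.txt, b.txt, c.txt, d.txt, e.txt} staged={e.txt, f.txt}
After op 18 (modify f.txt): modified={a.txt, b.txt, c.txt, d.txt, e.txt, f.txt} staged={e.txt, f.txt}

Answer: e.txt, f.txt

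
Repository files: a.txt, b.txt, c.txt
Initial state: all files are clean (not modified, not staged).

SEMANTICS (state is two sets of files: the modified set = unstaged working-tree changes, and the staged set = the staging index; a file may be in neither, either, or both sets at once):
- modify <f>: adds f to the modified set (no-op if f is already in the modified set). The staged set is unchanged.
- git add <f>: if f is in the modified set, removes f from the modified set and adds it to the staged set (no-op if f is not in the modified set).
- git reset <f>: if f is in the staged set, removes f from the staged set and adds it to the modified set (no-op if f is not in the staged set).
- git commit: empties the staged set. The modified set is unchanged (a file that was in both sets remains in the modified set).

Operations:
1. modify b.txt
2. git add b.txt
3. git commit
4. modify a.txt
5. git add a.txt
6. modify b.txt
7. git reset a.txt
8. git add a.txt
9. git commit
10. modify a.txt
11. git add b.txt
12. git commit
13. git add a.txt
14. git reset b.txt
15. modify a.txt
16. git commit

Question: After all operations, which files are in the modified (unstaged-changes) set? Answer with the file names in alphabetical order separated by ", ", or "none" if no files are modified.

Answer: a.txt

Derivation:
After op 1 (modify b.txt): modified={b.txt} staged={none}
After op 2 (git add b.txt): modified={none} staged={b.txt}
After op 3 (git commit): modified={none} staged={none}
After op 4 (modify a.txt): modified={a.txt} staged={none}
After op 5 (git add a.txt): modified={none} staged={a.txt}
After op 6 (modify b.txt): modified={b.txt} staged={a.txt}
After op 7 (git reset a.txt): modified={a.txt, b.txt} staged={none}
After op 8 (git add a.txt): modified={b.txt} staged={a.txt}
After op 9 (git commit): modified={b.txt} staged={none}
After op 10 (modify a.txt): modified={a.txt, b.txt} staged={none}
After op 11 (git add b.txt): modified={a.txt} staged={b.txt}
After op 12 (git commit): modified={a.txt} staged={none}
After op 13 (git add a.txt): modified={none} staged={a.txt}
After op 14 (git reset b.txt): modified={none} staged={a.txt}
After op 15 (modify a.txt): modified={a.txt} staged={a.txt}
After op 16 (git commit): modified={a.txt} staged={none}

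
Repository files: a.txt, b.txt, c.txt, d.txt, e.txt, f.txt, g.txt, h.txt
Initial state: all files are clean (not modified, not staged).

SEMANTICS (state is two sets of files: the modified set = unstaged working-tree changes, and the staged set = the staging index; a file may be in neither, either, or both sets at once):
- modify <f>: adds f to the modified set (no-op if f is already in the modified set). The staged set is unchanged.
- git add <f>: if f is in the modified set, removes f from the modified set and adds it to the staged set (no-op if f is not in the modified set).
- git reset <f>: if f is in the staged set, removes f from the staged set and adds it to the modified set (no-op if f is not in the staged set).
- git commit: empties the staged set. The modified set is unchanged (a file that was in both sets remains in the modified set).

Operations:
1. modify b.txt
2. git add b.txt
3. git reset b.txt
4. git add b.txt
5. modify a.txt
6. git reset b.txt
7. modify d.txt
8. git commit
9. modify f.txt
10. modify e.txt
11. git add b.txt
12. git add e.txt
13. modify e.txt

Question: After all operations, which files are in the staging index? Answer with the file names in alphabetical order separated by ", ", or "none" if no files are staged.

Answer: b.txt, e.txt

Derivation:
After op 1 (modify b.txt): modified={b.txt} staged={none}
After op 2 (git add b.txt): modified={none} staged={b.txt}
After op 3 (git reset b.txt): modified={b.txt} staged={none}
After op 4 (git add b.txt): modified={none} staged={b.txt}
After op 5 (modify a.txt): modified={a.txt} staged={b.txt}
After op 6 (git reset b.txt): modified={a.txt, b.txt} staged={none}
After op 7 (modify d.txt): modified={a.txt, b.txt, d.txt} staged={none}
After op 8 (git commit): modified={a.txt, b.txt, d.txt} staged={none}
After op 9 (modify f.txt): modified={a.txt, b.txt, d.txt, f.txt} staged={none}
After op 10 (modify e.txt): modified={a.txt, b.txt, d.txt, e.txt, f.txt} staged={none}
After op 11 (git add b.txt): modified={a.txt, d.txt, e.txt, f.txt} staged={b.txt}
After op 12 (git add e.txt): modified={a.txt, d.txt, f.txt} staged={b.txt, e.txt}
After op 13 (modify e.txt): modified={a.txt, d.txt, e.txt, f.txt} staged={b.txt, e.txt}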